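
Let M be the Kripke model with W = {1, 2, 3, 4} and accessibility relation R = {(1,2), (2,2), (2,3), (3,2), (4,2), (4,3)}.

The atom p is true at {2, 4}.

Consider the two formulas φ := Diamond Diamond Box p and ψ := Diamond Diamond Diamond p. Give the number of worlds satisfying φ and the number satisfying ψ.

4 and 4

For Diamond Diamond Box p:
1: successors {2}; Diamond Box p there: 2:T. ✓
2: successors {2, 3}; Diamond Box p there: 2:T, 3:F. ✓
3: successors {2}; Diamond Box p there: 2:T. ✓
4: successors {2, 3}; Diamond Box p there: 2:T, 3:F. ✓
— 4 worlds.
For Diamond Diamond Diamond p:
1: successors {2}; Diamond Diamond p there: 2:T. ✓
2: successors {2, 3}; Diamond Diamond p there: 2:T, 3:T. ✓
3: successors {2}; Diamond Diamond p there: 2:T. ✓
4: successors {2, 3}; Diamond Diamond p there: 2:T, 3:T. ✓
— 4 worlds.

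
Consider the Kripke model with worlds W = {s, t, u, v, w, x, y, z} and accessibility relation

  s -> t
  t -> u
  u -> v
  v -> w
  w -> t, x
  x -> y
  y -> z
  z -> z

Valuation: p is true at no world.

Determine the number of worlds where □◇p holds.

s: successors {t}; ◇p there: t:F. ✗
t: successors {u}; ◇p there: u:F. ✗
u: successors {v}; ◇p there: v:F. ✗
v: successors {w}; ◇p there: w:F. ✗
w: successors {t, x}; ◇p there: t:F, x:F. ✗
x: successors {y}; ◇p there: y:F. ✗
y: successors {z}; ◇p there: z:F. ✗
z: successors {z}; ◇p there: z:F. ✗
Satisfying worlds: ∅.

0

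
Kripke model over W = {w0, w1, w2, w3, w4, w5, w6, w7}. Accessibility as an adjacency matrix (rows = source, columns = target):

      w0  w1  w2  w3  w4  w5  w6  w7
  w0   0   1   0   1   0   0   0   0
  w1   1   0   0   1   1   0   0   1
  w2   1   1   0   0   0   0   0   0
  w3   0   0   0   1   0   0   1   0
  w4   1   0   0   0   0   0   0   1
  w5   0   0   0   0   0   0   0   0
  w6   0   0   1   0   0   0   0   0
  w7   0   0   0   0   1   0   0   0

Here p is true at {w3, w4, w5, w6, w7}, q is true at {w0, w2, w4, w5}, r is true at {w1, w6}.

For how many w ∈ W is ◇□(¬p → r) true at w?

5

w0: successors {w1, w3}; □(¬p → r) there: w1:F, w3:T. ✓
w1: successors {w0, w3, w4, w7}; □(¬p → r) there: w0:T, w3:T, w4:F, w7:T. ✓
w2: successors {w0, w1}; □(¬p → r) there: w0:T, w1:F. ✓
w3: successors {w3, w6}; □(¬p → r) there: w3:T, w6:F. ✓
w4: successors {w0, w7}; □(¬p → r) there: w0:T, w7:T. ✓
w5: no successors, so ◇□(¬p → r) fails. ✗
w6: successors {w2}; □(¬p → r) there: w2:F. ✗
w7: successors {w4}; □(¬p → r) there: w4:F. ✗
Satisfying worlds: {w0, w1, w2, w3, w4}.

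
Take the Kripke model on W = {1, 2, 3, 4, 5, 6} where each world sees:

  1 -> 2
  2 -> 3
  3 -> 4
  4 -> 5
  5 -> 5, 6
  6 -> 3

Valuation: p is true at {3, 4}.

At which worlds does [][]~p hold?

1: successors {2}; []~p there: 2:F. ✗
2: successors {3}; []~p there: 3:F. ✗
3: successors {4}; []~p there: 4:T. ✓
4: successors {5}; []~p there: 5:T. ✓
5: successors {5, 6}; []~p there: 5:T, 6:F. ✗
6: successors {3}; []~p there: 3:F. ✗

{3, 4}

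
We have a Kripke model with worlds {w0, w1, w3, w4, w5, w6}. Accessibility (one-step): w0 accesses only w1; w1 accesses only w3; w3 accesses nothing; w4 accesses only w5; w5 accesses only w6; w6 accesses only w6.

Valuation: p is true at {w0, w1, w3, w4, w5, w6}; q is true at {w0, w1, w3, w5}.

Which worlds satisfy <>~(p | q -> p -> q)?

{w5, w6}

w0: successors {w1}; ~(p | q -> p -> q) there: w1:F. ✗
w1: successors {w3}; ~(p | q -> p -> q) there: w3:F. ✗
w3: no successors, so <>~(p | q -> p -> q) fails. ✗
w4: successors {w5}; ~(p | q -> p -> q) there: w5:F. ✗
w5: successors {w6}; ~(p | q -> p -> q) there: w6:T. ✓
w6: successors {w6}; ~(p | q -> p -> q) there: w6:T. ✓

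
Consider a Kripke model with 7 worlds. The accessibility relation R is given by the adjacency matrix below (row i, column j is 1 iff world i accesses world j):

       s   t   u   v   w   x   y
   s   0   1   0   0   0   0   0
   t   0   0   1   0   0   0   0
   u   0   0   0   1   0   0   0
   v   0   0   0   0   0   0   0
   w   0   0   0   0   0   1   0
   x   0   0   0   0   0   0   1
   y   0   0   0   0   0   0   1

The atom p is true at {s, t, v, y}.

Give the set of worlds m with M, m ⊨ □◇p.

{t, v, w, x, y}

s: successors {t}; ◇p there: t:F. ✗
t: successors {u}; ◇p there: u:T. ✓
u: successors {v}; ◇p there: v:F. ✗
v: no successors, so □◇p holds vacuously. ✓
w: successors {x}; ◇p there: x:T. ✓
x: successors {y}; ◇p there: y:T. ✓
y: successors {y}; ◇p there: y:T. ✓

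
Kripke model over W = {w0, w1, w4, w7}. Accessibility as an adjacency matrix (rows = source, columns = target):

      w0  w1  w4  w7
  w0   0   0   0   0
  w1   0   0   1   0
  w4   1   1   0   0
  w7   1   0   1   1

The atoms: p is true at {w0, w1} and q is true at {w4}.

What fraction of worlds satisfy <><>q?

1/2

w0: no successors, so <><>q fails. ✗
w1: successors {w4}; <>q there: w4:F. ✗
w4: successors {w0, w1}; <>q there: w0:F, w1:T. ✓
w7: successors {w0, w4, w7}; <>q there: w0:F, w4:F, w7:T. ✓
That's 2 of 4 worlds, so 2/4 = 1/2.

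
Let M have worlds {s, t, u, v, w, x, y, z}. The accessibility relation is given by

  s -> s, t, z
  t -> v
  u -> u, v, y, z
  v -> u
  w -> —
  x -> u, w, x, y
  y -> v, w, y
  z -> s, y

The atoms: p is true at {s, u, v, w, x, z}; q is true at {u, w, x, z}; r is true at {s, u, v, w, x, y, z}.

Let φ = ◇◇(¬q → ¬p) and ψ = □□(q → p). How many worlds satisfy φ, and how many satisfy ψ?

7 and 8

For ◇◇(¬q → ¬p):
s: successors {s, t, z}; ◇(¬q → ¬p) there: s:T, t:F, z:T. ✓
t: successors {v}; ◇(¬q → ¬p) there: v:T. ✓
u: successors {u, v, y, z}; ◇(¬q → ¬p) there: u:T, v:T, y:T, z:T. ✓
v: successors {u}; ◇(¬q → ¬p) there: u:T. ✓
w: no successors, so ◇◇(¬q → ¬p) fails. ✗
x: successors {u, w, x, y}; ◇(¬q → ¬p) there: u:T, w:F, x:T, y:T. ✓
y: successors {v, w, y}; ◇(¬q → ¬p) there: v:T, w:F, y:T. ✓
z: successors {s, y}; ◇(¬q → ¬p) there: s:T, y:T. ✓
— 7 worlds.
For □□(q → p):
s: successors {s, t, z}; □(q → p) there: s:T, t:T, z:T. ✓
t: successors {v}; □(q → p) there: v:T. ✓
u: successors {u, v, y, z}; □(q → p) there: u:T, v:T, y:T, z:T. ✓
v: successors {u}; □(q → p) there: u:T. ✓
w: no successors, so □□(q → p) holds vacuously. ✓
x: successors {u, w, x, y}; □(q → p) there: u:T, w:T, x:T, y:T. ✓
y: successors {v, w, y}; □(q → p) there: v:T, w:T, y:T. ✓
z: successors {s, y}; □(q → p) there: s:T, y:T. ✓
— 8 worlds.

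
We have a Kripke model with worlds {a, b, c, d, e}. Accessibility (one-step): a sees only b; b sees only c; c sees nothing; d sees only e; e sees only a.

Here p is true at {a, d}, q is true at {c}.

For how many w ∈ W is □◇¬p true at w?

3

a: successors {b}; ◇¬p there: b:T. ✓
b: successors {c}; ◇¬p there: c:F. ✗
c: no successors, so □◇¬p holds vacuously. ✓
d: successors {e}; ◇¬p there: e:F. ✗
e: successors {a}; ◇¬p there: a:T. ✓
Satisfying worlds: {a, c, e}.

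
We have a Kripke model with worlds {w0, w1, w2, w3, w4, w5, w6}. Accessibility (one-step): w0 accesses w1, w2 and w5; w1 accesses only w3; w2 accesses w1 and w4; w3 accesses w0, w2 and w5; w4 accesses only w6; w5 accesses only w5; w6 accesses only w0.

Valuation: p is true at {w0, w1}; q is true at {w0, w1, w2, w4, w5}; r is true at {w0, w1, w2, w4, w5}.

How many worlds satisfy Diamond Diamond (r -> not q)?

2

w0: successors {w1, w2, w5}; Diamond (r -> not q) there: w1:T, w2:F, w5:F. ✓
w1: successors {w3}; Diamond (r -> not q) there: w3:F. ✗
w2: successors {w1, w4}; Diamond (r -> not q) there: w1:T, w4:T. ✓
w3: successors {w0, w2, w5}; Diamond (r -> not q) there: w0:F, w2:F, w5:F. ✗
w4: successors {w6}; Diamond (r -> not q) there: w6:F. ✗
w5: successors {w5}; Diamond (r -> not q) there: w5:F. ✗
w6: successors {w0}; Diamond (r -> not q) there: w0:F. ✗
Satisfying worlds: {w0, w2}.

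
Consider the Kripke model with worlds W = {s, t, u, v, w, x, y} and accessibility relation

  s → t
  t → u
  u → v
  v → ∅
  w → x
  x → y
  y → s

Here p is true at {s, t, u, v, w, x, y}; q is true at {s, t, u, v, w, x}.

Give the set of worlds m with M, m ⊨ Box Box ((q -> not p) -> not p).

s: successors {t}; Box ((q -> not p) -> not p) there: t:T. ✓
t: successors {u}; Box ((q -> not p) -> not p) there: u:T. ✓
u: successors {v}; Box ((q -> not p) -> not p) there: v:T. ✓
v: no successors, so Box Box ((q -> not p) -> not p) holds vacuously. ✓
w: successors {x}; Box ((q -> not p) -> not p) there: x:F. ✗
x: successors {y}; Box ((q -> not p) -> not p) there: y:T. ✓
y: successors {s}; Box ((q -> not p) -> not p) there: s:T. ✓

{s, t, u, v, x, y}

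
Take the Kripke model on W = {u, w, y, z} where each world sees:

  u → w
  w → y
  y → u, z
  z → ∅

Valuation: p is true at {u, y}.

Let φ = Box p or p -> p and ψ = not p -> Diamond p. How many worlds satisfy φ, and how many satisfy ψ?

2 and 3

For Box p or p -> p:
u: Box p or p is T, p is T. ✓
w: Box p or p is T, p is F. ✗
y: Box p or p is T, p is T. ✓
z: Box p or p is T, p is F. ✗
— 2 worlds.
For not p -> Diamond p:
u: not p is F, Diamond p is F. ✓
w: not p is T, Diamond p is T. ✓
y: not p is F, Diamond p is T. ✓
z: not p is T, Diamond p is F. ✗
— 3 worlds.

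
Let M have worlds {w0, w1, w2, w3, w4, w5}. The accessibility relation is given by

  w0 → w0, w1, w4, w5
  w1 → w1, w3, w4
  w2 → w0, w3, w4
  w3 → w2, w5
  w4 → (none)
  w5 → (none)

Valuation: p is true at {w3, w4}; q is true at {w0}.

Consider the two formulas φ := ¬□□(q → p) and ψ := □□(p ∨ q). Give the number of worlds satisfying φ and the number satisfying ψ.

For ¬□□(q → p):
w0: □□(q → p) is F. ✓
w1: □□(q → p) is T. ✗
w2: □□(q → p) is F. ✓
w3: □□(q → p) is F. ✓
w4: □□(q → p) is T. ✗
w5: □□(q → p) is T. ✗
— 3 worlds.
For □□(p ∨ q):
w0: successors {w0, w1, w4, w5}; □(p ∨ q) there: w0:F, w1:F, w4:T, w5:T. ✗
w1: successors {w1, w3, w4}; □(p ∨ q) there: w1:F, w3:F, w4:T. ✗
w2: successors {w0, w3, w4}; □(p ∨ q) there: w0:F, w3:F, w4:T. ✗
w3: successors {w2, w5}; □(p ∨ q) there: w2:T, w5:T. ✓
w4: no successors, so □□(p ∨ q) holds vacuously. ✓
w5: no successors, so □□(p ∨ q) holds vacuously. ✓
— 3 worlds.

3 and 3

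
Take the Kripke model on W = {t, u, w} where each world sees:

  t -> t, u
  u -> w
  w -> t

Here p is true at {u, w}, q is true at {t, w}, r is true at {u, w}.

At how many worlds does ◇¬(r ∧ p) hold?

t: successors {t, u}; ¬(r ∧ p) there: t:T, u:F. ✓
u: successors {w}; ¬(r ∧ p) there: w:F. ✗
w: successors {t}; ¬(r ∧ p) there: t:T. ✓
Satisfying worlds: {t, w}.

2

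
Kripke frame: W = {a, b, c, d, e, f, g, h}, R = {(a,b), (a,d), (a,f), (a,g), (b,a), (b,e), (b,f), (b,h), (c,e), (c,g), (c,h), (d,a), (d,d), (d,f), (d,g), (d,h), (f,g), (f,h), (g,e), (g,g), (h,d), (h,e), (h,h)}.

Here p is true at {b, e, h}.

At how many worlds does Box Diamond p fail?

a: successors {b, d, f, g}; Diamond p there: b:T, d:T, f:T, g:T. ✓
b: successors {a, e, f, h}; Diamond p there: a:T, e:F, f:T, h:T. ✗
c: successors {e, g, h}; Diamond p there: e:F, g:T, h:T. ✗
d: successors {a, d, f, g, h}; Diamond p there: a:T, d:T, f:T, g:T, h:T. ✓
e: no successors, so Box Diamond p holds vacuously. ✓
f: successors {g, h}; Diamond p there: g:T, h:T. ✓
g: successors {e, g}; Diamond p there: e:F, g:T. ✗
h: successors {d, e, h}; Diamond p there: d:T, e:F, h:T. ✗
Satisfying worlds: {a, d, e, f}.
So Box Diamond p fails at the other 4 worlds.

4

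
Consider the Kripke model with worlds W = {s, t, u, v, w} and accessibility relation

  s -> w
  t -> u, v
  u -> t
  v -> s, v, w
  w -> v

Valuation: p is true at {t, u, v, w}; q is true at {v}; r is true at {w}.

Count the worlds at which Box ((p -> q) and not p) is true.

s: successors {w}; (p -> q) and not p there: w:F. ✗
t: successors {u, v}; (p -> q) and not p there: u:F, v:F. ✗
u: successors {t}; (p -> q) and not p there: t:F. ✗
v: successors {s, v, w}; (p -> q) and not p there: s:T, v:F, w:F. ✗
w: successors {v}; (p -> q) and not p there: v:F. ✗
Satisfying worlds: ∅.

0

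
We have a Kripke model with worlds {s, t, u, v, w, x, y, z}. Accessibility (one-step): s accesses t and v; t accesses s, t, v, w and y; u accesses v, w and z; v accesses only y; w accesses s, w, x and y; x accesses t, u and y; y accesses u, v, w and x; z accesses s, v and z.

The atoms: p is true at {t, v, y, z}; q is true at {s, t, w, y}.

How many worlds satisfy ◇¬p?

s: successors {t, v}; ¬p there: t:F, v:F. ✗
t: successors {s, t, v, w, y}; ¬p there: s:T, t:F, v:F, w:T, y:F. ✓
u: successors {v, w, z}; ¬p there: v:F, w:T, z:F. ✓
v: successors {y}; ¬p there: y:F. ✗
w: successors {s, w, x, y}; ¬p there: s:T, w:T, x:T, y:F. ✓
x: successors {t, u, y}; ¬p there: t:F, u:T, y:F. ✓
y: successors {u, v, w, x}; ¬p there: u:T, v:F, w:T, x:T. ✓
z: successors {s, v, z}; ¬p there: s:T, v:F, z:F. ✓
Satisfying worlds: {t, u, w, x, y, z}.

6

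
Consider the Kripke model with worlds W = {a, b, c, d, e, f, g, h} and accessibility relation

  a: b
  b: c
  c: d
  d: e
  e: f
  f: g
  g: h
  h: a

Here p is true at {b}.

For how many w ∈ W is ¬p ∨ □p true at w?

7

a: ¬p is T, □p is T. ✓
b: ¬p is F, □p is F. ✗
c: ¬p is T, □p is F. ✓
d: ¬p is T, □p is F. ✓
e: ¬p is T, □p is F. ✓
f: ¬p is T, □p is F. ✓
g: ¬p is T, □p is F. ✓
h: ¬p is T, □p is F. ✓
Satisfying worlds: {a, c, d, e, f, g, h}.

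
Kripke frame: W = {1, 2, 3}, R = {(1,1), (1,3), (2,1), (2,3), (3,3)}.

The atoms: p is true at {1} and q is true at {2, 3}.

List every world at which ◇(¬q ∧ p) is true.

1: successors {1, 3}; ¬q ∧ p there: 1:T, 3:F. ✓
2: successors {1, 3}; ¬q ∧ p there: 1:T, 3:F. ✓
3: successors {3}; ¬q ∧ p there: 3:F. ✗

{1, 2}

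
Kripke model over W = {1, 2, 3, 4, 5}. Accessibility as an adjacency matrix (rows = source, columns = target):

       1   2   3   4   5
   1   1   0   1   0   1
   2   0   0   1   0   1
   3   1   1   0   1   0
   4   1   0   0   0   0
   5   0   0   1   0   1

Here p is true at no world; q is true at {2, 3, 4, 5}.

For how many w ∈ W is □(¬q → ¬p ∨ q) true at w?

1: successors {1, 3, 5}; ¬q → ¬p ∨ q there: 1:T, 3:T, 5:T. ✓
2: successors {3, 5}; ¬q → ¬p ∨ q there: 3:T, 5:T. ✓
3: successors {1, 2, 4}; ¬q → ¬p ∨ q there: 1:T, 2:T, 4:T. ✓
4: successors {1}; ¬q → ¬p ∨ q there: 1:T. ✓
5: successors {3, 5}; ¬q → ¬p ∨ q there: 3:T, 5:T. ✓
Satisfying worlds: {1, 2, 3, 4, 5}.

5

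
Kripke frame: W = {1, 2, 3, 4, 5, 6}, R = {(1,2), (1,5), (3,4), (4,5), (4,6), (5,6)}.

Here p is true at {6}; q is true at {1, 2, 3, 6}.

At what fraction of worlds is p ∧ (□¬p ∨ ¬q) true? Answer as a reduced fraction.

1: p is F, □¬p ∨ ¬q is T. ✗
2: p is F, □¬p ∨ ¬q is T. ✗
3: p is F, □¬p ∨ ¬q is T. ✗
4: p is F, □¬p ∨ ¬q is T. ✗
5: p is F, □¬p ∨ ¬q is T. ✗
6: p is T, □¬p ∨ ¬q is T. ✓
That's 1 of 6 worlds, so 1/6.

1/6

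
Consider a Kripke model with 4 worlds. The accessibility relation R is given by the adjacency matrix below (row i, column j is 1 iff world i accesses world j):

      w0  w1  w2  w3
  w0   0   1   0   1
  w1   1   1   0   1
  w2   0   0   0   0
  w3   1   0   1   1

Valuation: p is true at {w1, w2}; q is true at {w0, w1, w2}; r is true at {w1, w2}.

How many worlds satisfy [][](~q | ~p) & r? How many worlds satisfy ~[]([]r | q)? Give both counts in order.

For [][](~q | ~p) & r:
w0: [][](~q | ~p) is F, r is F. ✗
w1: [][](~q | ~p) is F, r is T. ✗
w2: [][](~q | ~p) is T, r is T. ✓
w3: [][](~q | ~p) is F, r is F. ✗
— 1 world.
For ~[]([]r | q):
w0: []([]r | q) is F. ✓
w1: []([]r | q) is F. ✓
w2: []([]r | q) is T. ✗
w3: []([]r | q) is F. ✓
— 3 worlds.

1 and 3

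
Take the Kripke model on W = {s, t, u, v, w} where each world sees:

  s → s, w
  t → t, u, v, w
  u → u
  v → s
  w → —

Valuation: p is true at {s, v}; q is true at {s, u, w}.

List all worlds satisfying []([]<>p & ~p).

{w}

s: successors {s, w}; []<>p & ~p there: s:F, w:T. ✗
t: successors {t, u, v, w}; []<>p & ~p there: t:F, u:F, v:F, w:T. ✗
u: successors {u}; []<>p & ~p there: u:F. ✗
v: successors {s}; []<>p & ~p there: s:F. ✗
w: no successors, so []([]<>p & ~p) holds vacuously. ✓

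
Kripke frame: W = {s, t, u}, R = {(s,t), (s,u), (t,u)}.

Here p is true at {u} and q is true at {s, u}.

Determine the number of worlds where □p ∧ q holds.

1

s: □p is F, q is T. ✗
t: □p is T, q is F. ✗
u: □p is T, q is T. ✓
Satisfying worlds: {u}.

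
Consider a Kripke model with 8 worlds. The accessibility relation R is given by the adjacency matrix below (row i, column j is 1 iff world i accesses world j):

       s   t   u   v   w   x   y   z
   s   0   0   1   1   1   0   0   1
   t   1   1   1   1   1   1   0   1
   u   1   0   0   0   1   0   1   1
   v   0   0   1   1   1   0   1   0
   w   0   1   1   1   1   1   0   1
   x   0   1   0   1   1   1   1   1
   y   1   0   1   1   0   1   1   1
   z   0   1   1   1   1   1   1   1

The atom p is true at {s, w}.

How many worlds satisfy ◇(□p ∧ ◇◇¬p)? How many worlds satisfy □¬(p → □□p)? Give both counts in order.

For ◇(□p ∧ ◇◇¬p):
s: successors {u, v, w, z}; □p ∧ ◇◇¬p there: u:F, v:F, w:F, z:F. ✗
t: successors {s, t, u, v, w, x, z}; □p ∧ ◇◇¬p there: s:F, t:F, u:F, v:F, w:F, x:F, z:F. ✗
u: successors {s, w, y, z}; □p ∧ ◇◇¬p there: s:F, w:F, y:F, z:F. ✗
v: successors {u, v, w, y}; □p ∧ ◇◇¬p there: u:F, v:F, w:F, y:F. ✗
w: successors {t, u, v, w, x, z}; □p ∧ ◇◇¬p there: t:F, u:F, v:F, w:F, x:F, z:F. ✗
x: successors {t, v, w, x, y, z}; □p ∧ ◇◇¬p there: t:F, v:F, w:F, x:F, y:F, z:F. ✗
y: successors {s, u, v, x, y, z}; □p ∧ ◇◇¬p there: s:F, u:F, v:F, x:F, y:F, z:F. ✗
z: successors {t, u, v, w, x, y, z}; □p ∧ ◇◇¬p there: t:F, u:F, v:F, w:F, x:F, y:F, z:F. ✗
— 0 worlds.
For □¬(p → □□p):
s: successors {u, v, w, z}; ¬(p → □□p) there: u:F, v:F, w:T, z:F. ✗
t: successors {s, t, u, v, w, x, z}; ¬(p → □□p) there: s:T, t:F, u:F, v:F, w:T, x:F, z:F. ✗
u: successors {s, w, y, z}; ¬(p → □□p) there: s:T, w:T, y:F, z:F. ✗
v: successors {u, v, w, y}; ¬(p → □□p) there: u:F, v:F, w:T, y:F. ✗
w: successors {t, u, v, w, x, z}; ¬(p → □□p) there: t:F, u:F, v:F, w:T, x:F, z:F. ✗
x: successors {t, v, w, x, y, z}; ¬(p → □□p) there: t:F, v:F, w:T, x:F, y:F, z:F. ✗
y: successors {s, u, v, x, y, z}; ¬(p → □□p) there: s:T, u:F, v:F, x:F, y:F, z:F. ✗
z: successors {t, u, v, w, x, y, z}; ¬(p → □□p) there: t:F, u:F, v:F, w:T, x:F, y:F, z:F. ✗
— 0 worlds.

0 and 0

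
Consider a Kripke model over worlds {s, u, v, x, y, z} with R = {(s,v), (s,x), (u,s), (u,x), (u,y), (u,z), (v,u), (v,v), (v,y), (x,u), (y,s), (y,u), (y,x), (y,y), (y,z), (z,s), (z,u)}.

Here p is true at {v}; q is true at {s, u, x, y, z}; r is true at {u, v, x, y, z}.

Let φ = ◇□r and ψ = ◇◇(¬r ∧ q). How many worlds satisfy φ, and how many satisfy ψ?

For ◇□r:
s: successors {v, x}; □r there: v:T, x:T. ✓
u: successors {s, x, y, z}; □r there: s:T, x:T, y:F, z:F. ✓
v: successors {u, v, y}; □r there: u:F, v:T, y:F. ✓
x: successors {u}; □r there: u:F. ✗
y: successors {s, u, x, y, z}; □r there: s:T, u:F, x:T, y:F, z:F. ✓
z: successors {s, u}; □r there: s:T, u:F. ✓
— 5 worlds.
For ◇◇(¬r ∧ q):
s: successors {v, x}; ◇(¬r ∧ q) there: v:F, x:F. ✗
u: successors {s, x, y, z}; ◇(¬r ∧ q) there: s:F, x:F, y:T, z:T. ✓
v: successors {u, v, y}; ◇(¬r ∧ q) there: u:T, v:F, y:T. ✓
x: successors {u}; ◇(¬r ∧ q) there: u:T. ✓
y: successors {s, u, x, y, z}; ◇(¬r ∧ q) there: s:F, u:T, x:F, y:T, z:T. ✓
z: successors {s, u}; ◇(¬r ∧ q) there: s:F, u:T. ✓
— 5 worlds.

5 and 5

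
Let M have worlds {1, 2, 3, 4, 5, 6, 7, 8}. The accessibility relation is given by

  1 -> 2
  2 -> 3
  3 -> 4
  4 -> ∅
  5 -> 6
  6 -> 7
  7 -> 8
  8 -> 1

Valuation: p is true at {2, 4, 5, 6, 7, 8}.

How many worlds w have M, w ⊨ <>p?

5

1: successors {2}; p there: 2:T. ✓
2: successors {3}; p there: 3:F. ✗
3: successors {4}; p there: 4:T. ✓
4: no successors, so <>p fails. ✗
5: successors {6}; p there: 6:T. ✓
6: successors {7}; p there: 7:T. ✓
7: successors {8}; p there: 8:T. ✓
8: successors {1}; p there: 1:F. ✗
Satisfying worlds: {1, 3, 5, 6, 7}.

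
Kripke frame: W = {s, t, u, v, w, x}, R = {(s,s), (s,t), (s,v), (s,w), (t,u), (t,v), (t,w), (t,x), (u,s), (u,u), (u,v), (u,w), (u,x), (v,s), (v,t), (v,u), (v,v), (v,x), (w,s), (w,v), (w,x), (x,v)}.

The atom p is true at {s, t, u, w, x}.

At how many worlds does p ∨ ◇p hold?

s: p is T, ◇p is T. ✓
t: p is T, ◇p is T. ✓
u: p is T, ◇p is T. ✓
v: p is F, ◇p is T. ✓
w: p is T, ◇p is T. ✓
x: p is T, ◇p is F. ✓
Satisfying worlds: {s, t, u, v, w, x}.

6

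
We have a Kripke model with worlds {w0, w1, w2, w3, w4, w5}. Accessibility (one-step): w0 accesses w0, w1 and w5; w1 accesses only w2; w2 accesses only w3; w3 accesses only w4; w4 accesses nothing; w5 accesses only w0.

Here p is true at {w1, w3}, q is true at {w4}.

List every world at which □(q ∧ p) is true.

w0: successors {w0, w1, w5}; q ∧ p there: w0:F, w1:F, w5:F. ✗
w1: successors {w2}; q ∧ p there: w2:F. ✗
w2: successors {w3}; q ∧ p there: w3:F. ✗
w3: successors {w4}; q ∧ p there: w4:F. ✗
w4: no successors, so □(q ∧ p) holds vacuously. ✓
w5: successors {w0}; q ∧ p there: w0:F. ✗

{w4}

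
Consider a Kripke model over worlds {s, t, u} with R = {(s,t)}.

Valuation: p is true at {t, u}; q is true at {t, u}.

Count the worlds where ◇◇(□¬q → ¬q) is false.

3

s: successors {t}; ◇(□¬q → ¬q) there: t:F. ✗
t: no successors, so ◇◇(□¬q → ¬q) fails. ✗
u: no successors, so ◇◇(□¬q → ¬q) fails. ✗
Satisfying worlds: ∅.
So ◇◇(□¬q → ¬q) fails at the other 3 worlds.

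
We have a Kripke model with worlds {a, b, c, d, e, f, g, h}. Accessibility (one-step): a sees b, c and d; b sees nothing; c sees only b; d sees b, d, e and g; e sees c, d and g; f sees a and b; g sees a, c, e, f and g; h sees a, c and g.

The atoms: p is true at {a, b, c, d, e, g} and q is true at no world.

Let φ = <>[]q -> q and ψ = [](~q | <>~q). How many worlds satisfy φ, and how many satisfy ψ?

For <>[]q -> q:
a: <>[]q is T, q is F. ✗
b: <>[]q is F, q is F. ✓
c: <>[]q is T, q is F. ✗
d: <>[]q is T, q is F. ✗
e: <>[]q is F, q is F. ✓
f: <>[]q is T, q is F. ✗
g: <>[]q is F, q is F. ✓
h: <>[]q is F, q is F. ✓
— 4 worlds.
For [](~q | <>~q):
a: successors {b, c, d}; ~q | <>~q there: b:T, c:T, d:T. ✓
b: no successors, so [](~q | <>~q) holds vacuously. ✓
c: successors {b}; ~q | <>~q there: b:T. ✓
d: successors {b, d, e, g}; ~q | <>~q there: b:T, d:T, e:T, g:T. ✓
e: successors {c, d, g}; ~q | <>~q there: c:T, d:T, g:T. ✓
f: successors {a, b}; ~q | <>~q there: a:T, b:T. ✓
g: successors {a, c, e, f, g}; ~q | <>~q there: a:T, c:T, e:T, f:T, g:T. ✓
h: successors {a, c, g}; ~q | <>~q there: a:T, c:T, g:T. ✓
— 8 worlds.

4 and 8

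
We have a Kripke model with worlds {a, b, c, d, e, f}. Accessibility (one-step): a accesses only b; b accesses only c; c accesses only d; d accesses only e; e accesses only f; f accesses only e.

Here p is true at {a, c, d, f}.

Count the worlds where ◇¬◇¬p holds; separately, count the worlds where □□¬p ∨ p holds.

For ◇¬◇¬p:
a: successors {b}; ¬◇¬p there: b:T. ✓
b: successors {c}; ¬◇¬p there: c:T. ✓
c: successors {d}; ¬◇¬p there: d:F. ✗
d: successors {e}; ¬◇¬p there: e:T. ✓
e: successors {f}; ¬◇¬p there: f:F. ✗
f: successors {e}; ¬◇¬p there: e:T. ✓
— 4 worlds.
For □□¬p ∨ p:
a: □□¬p is F, p is T. ✓
b: □□¬p is F, p is F. ✗
c: □□¬p is T, p is T. ✓
d: □□¬p is F, p is T. ✓
e: □□¬p is T, p is F. ✓
f: □□¬p is F, p is T. ✓
— 5 worlds.

4 and 5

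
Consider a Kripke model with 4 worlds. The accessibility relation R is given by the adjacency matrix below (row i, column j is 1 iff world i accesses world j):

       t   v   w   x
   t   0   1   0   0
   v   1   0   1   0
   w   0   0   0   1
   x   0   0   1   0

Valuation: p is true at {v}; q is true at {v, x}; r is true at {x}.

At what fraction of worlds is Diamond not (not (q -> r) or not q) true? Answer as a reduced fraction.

t: successors {v}; not (not (q -> r) or not q) there: v:F. ✗
v: successors {t, w}; not (not (q -> r) or not q) there: t:F, w:F. ✗
w: successors {x}; not (not (q -> r) or not q) there: x:T. ✓
x: successors {w}; not (not (q -> r) or not q) there: w:F. ✗
That's 1 of 4 worlds, so 1/4.

1/4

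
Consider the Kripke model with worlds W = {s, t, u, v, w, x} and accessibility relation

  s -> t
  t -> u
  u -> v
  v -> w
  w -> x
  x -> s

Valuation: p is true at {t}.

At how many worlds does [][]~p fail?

s: successors {t}; []~p there: t:T. ✓
t: successors {u}; []~p there: u:T. ✓
u: successors {v}; []~p there: v:T. ✓
v: successors {w}; []~p there: w:T. ✓
w: successors {x}; []~p there: x:T. ✓
x: successors {s}; []~p there: s:F. ✗
Satisfying worlds: {s, t, u, v, w}.
So [][]~p fails at the other 1 world.

1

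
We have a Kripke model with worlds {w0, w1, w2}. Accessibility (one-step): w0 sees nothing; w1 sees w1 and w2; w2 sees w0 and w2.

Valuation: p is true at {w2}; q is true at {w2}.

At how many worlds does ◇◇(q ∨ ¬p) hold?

2

w0: no successors, so ◇◇(q ∨ ¬p) fails. ✗
w1: successors {w1, w2}; ◇(q ∨ ¬p) there: w1:T, w2:T. ✓
w2: successors {w0, w2}; ◇(q ∨ ¬p) there: w0:F, w2:T. ✓
Satisfying worlds: {w1, w2}.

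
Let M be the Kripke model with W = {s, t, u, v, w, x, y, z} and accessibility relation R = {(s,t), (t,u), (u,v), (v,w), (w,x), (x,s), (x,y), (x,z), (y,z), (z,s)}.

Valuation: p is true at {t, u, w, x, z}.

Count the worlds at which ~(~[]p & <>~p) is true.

5

s: ~[]p & <>~p is F. ✓
t: ~[]p & <>~p is F. ✓
u: ~[]p & <>~p is T. ✗
v: ~[]p & <>~p is F. ✓
w: ~[]p & <>~p is F. ✓
x: ~[]p & <>~p is T. ✗
y: ~[]p & <>~p is F. ✓
z: ~[]p & <>~p is T. ✗
Satisfying worlds: {s, t, v, w, y}.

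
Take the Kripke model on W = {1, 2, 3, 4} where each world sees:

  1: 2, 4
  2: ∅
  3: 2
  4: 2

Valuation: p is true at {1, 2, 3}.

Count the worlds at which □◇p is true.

1

1: successors {2, 4}; ◇p there: 2:F, 4:T. ✗
2: no successors, so □◇p holds vacuously. ✓
3: successors {2}; ◇p there: 2:F. ✗
4: successors {2}; ◇p there: 2:F. ✗
Satisfying worlds: {2}.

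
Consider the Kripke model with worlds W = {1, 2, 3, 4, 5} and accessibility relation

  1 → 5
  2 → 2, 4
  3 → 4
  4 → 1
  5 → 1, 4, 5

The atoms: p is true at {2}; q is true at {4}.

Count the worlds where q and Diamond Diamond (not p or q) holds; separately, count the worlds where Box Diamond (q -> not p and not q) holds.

1 and 5

For q and Diamond Diamond (not p or q):
1: q is F, Diamond Diamond (not p or q) is T. ✗
2: q is F, Diamond Diamond (not p or q) is T. ✗
3: q is F, Diamond Diamond (not p or q) is T. ✗
4: q is T, Diamond Diamond (not p or q) is T. ✓
5: q is F, Diamond Diamond (not p or q) is T. ✗
— 1 world.
For Box Diamond (q -> not p and not q):
1: successors {5}; Diamond (q -> not p and not q) there: 5:T. ✓
2: successors {2, 4}; Diamond (q -> not p and not q) there: 2:T, 4:T. ✓
3: successors {4}; Diamond (q -> not p and not q) there: 4:T. ✓
4: successors {1}; Diamond (q -> not p and not q) there: 1:T. ✓
5: successors {1, 4, 5}; Diamond (q -> not p and not q) there: 1:T, 4:T, 5:T. ✓
— 5 worlds.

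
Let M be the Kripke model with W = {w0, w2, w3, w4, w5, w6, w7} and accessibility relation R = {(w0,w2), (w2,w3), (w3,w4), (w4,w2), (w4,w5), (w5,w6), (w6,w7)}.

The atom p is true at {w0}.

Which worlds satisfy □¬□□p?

{w0, w2, w3, w4, w7}

w0: successors {w2}; ¬□□p there: w2:T. ✓
w2: successors {w3}; ¬□□p there: w3:T. ✓
w3: successors {w4}; ¬□□p there: w4:T. ✓
w4: successors {w2, w5}; ¬□□p there: w2:T, w5:T. ✓
w5: successors {w6}; ¬□□p there: w6:F. ✗
w6: successors {w7}; ¬□□p there: w7:F. ✗
w7: no successors, so □¬□□p holds vacuously. ✓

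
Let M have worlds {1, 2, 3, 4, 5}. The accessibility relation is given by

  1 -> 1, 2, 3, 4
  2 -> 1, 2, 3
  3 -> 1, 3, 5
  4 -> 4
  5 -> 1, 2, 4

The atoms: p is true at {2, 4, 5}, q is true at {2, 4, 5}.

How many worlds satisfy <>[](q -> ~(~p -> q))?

0

1: successors {1, 2, 3, 4}; [](q -> ~(~p -> q)) there: 1:F, 2:F, 3:F, 4:F. ✗
2: successors {1, 2, 3}; [](q -> ~(~p -> q)) there: 1:F, 2:F, 3:F. ✗
3: successors {1, 3, 5}; [](q -> ~(~p -> q)) there: 1:F, 3:F, 5:F. ✗
4: successors {4}; [](q -> ~(~p -> q)) there: 4:F. ✗
5: successors {1, 2, 4}; [](q -> ~(~p -> q)) there: 1:F, 2:F, 4:F. ✗
Satisfying worlds: ∅.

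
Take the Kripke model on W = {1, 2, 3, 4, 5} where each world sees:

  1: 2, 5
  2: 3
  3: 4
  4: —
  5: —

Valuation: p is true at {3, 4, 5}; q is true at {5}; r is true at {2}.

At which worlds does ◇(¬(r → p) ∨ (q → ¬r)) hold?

1: successors {2, 5}; ¬(r → p) ∨ (q → ¬r) there: 2:T, 5:T. ✓
2: successors {3}; ¬(r → p) ∨ (q → ¬r) there: 3:T. ✓
3: successors {4}; ¬(r → p) ∨ (q → ¬r) there: 4:T. ✓
4: no successors, so ◇(¬(r → p) ∨ (q → ¬r)) fails. ✗
5: no successors, so ◇(¬(r → p) ∨ (q → ¬r)) fails. ✗

{1, 2, 3}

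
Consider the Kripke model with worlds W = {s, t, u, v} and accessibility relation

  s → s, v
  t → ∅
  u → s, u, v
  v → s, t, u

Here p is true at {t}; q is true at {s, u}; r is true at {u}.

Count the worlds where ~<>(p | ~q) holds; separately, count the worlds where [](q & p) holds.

For ~<>(p | ~q):
s: <>(p | ~q) is T. ✗
t: <>(p | ~q) is F. ✓
u: <>(p | ~q) is T. ✗
v: <>(p | ~q) is T. ✗
— 1 world.
For [](q & p):
s: successors {s, v}; q & p there: s:F, v:F. ✗
t: no successors, so [](q & p) holds vacuously. ✓
u: successors {s, u, v}; q & p there: s:F, u:F, v:F. ✗
v: successors {s, t, u}; q & p there: s:F, t:F, u:F. ✗
— 1 world.

1 and 1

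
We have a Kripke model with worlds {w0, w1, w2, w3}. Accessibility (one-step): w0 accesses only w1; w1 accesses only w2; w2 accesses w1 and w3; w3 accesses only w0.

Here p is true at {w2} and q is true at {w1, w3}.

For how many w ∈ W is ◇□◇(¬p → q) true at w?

3

w0: successors {w1}; □◇(¬p → q) there: w1:T. ✓
w1: successors {w2}; □◇(¬p → q) there: w2:F. ✗
w2: successors {w1, w3}; □◇(¬p → q) there: w1:T, w3:T. ✓
w3: successors {w0}; □◇(¬p → q) there: w0:T. ✓
Satisfying worlds: {w0, w2, w3}.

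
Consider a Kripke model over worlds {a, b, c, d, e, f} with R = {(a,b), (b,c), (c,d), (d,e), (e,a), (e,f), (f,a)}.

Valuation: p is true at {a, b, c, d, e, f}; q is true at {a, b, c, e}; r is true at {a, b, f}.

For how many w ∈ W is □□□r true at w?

2

a: successors {b}; □□r there: b:F. ✗
b: successors {c}; □□r there: c:F. ✗
c: successors {d}; □□r there: d:T. ✓
d: successors {e}; □□r there: e:T. ✓
e: successors {a, f}; □□r there: a:F, f:T. ✗
f: successors {a}; □□r there: a:F. ✗
Satisfying worlds: {c, d}.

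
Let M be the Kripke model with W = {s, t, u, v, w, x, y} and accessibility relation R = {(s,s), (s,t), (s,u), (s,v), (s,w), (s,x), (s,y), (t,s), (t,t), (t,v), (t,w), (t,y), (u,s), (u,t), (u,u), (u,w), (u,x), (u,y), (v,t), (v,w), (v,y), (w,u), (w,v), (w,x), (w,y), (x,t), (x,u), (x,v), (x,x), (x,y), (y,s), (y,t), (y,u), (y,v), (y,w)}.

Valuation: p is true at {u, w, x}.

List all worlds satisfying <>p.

s: successors {s, t, u, v, w, x, y}; p there: s:F, t:F, u:T, v:F, w:T, x:T, y:F. ✓
t: successors {s, t, v, w, y}; p there: s:F, t:F, v:F, w:T, y:F. ✓
u: successors {s, t, u, w, x, y}; p there: s:F, t:F, u:T, w:T, x:T, y:F. ✓
v: successors {t, w, y}; p there: t:F, w:T, y:F. ✓
w: successors {u, v, x, y}; p there: u:T, v:F, x:T, y:F. ✓
x: successors {t, u, v, x, y}; p there: t:F, u:T, v:F, x:T, y:F. ✓
y: successors {s, t, u, v, w}; p there: s:F, t:F, u:T, v:F, w:T. ✓

{s, t, u, v, w, x, y}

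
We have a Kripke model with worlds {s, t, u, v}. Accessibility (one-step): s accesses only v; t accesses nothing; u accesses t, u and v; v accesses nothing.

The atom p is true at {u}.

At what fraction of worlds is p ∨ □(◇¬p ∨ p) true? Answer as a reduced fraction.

s: p is F, □(◇¬p ∨ p) is F. ✗
t: p is F, □(◇¬p ∨ p) is T. ✓
u: p is T, □(◇¬p ∨ p) is F. ✓
v: p is F, □(◇¬p ∨ p) is T. ✓
That's 3 of 4 worlds, so 3/4.

3/4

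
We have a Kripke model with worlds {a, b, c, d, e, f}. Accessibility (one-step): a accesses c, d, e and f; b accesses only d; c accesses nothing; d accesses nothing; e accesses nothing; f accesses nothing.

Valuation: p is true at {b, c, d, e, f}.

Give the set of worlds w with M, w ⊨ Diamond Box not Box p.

{a, b}

a: successors {c, d, e, f}; Box not Box p there: c:T, d:T, e:T, f:T. ✓
b: successors {d}; Box not Box p there: d:T. ✓
c: no successors, so Diamond Box not Box p fails. ✗
d: no successors, so Diamond Box not Box p fails. ✗
e: no successors, so Diamond Box not Box p fails. ✗
f: no successors, so Diamond Box not Box p fails. ✗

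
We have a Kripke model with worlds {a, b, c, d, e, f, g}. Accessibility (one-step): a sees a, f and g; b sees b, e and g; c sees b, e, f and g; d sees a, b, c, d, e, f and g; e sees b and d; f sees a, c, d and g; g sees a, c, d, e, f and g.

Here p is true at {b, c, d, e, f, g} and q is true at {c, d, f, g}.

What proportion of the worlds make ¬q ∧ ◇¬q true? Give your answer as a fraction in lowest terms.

3/7

a: ¬q is T, ◇¬q is T. ✓
b: ¬q is T, ◇¬q is T. ✓
c: ¬q is F, ◇¬q is T. ✗
d: ¬q is F, ◇¬q is T. ✗
e: ¬q is T, ◇¬q is T. ✓
f: ¬q is F, ◇¬q is T. ✗
g: ¬q is F, ◇¬q is T. ✗
That's 3 of 7 worlds, so 3/7.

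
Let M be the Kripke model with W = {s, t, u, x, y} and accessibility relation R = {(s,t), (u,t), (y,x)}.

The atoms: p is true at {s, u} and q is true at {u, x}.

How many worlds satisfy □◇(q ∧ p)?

2

s: successors {t}; ◇(q ∧ p) there: t:F. ✗
t: no successors, so □◇(q ∧ p) holds vacuously. ✓
u: successors {t}; ◇(q ∧ p) there: t:F. ✗
x: no successors, so □◇(q ∧ p) holds vacuously. ✓
y: successors {x}; ◇(q ∧ p) there: x:F. ✗
Satisfying worlds: {t, x}.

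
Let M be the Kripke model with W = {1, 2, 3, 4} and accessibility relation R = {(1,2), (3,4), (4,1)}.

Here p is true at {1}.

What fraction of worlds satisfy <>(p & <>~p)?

1/4

1: successors {2}; p & <>~p there: 2:F. ✗
2: no successors, so <>(p & <>~p) fails. ✗
3: successors {4}; p & <>~p there: 4:F. ✗
4: successors {1}; p & <>~p there: 1:T. ✓
That's 1 of 4 worlds, so 1/4.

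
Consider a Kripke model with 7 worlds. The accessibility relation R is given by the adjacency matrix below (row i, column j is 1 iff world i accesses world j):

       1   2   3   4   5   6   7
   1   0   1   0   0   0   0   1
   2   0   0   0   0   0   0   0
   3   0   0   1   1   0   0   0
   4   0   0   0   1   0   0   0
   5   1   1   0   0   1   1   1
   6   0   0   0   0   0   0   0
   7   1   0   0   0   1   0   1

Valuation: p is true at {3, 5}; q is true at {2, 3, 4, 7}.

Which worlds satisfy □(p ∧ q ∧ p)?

{2, 6}

1: successors {2, 7}; p ∧ q ∧ p there: 2:F, 7:F. ✗
2: no successors, so □(p ∧ q ∧ p) holds vacuously. ✓
3: successors {3, 4}; p ∧ q ∧ p there: 3:T, 4:F. ✗
4: successors {4}; p ∧ q ∧ p there: 4:F. ✗
5: successors {1, 2, 5, 6, 7}; p ∧ q ∧ p there: 1:F, 2:F, 5:F, 6:F, 7:F. ✗
6: no successors, so □(p ∧ q ∧ p) holds vacuously. ✓
7: successors {1, 5, 7}; p ∧ q ∧ p there: 1:F, 5:F, 7:F. ✗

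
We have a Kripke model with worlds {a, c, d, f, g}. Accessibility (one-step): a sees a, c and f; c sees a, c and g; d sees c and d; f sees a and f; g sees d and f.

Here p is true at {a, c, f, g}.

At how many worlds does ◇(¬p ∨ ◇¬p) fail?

2

a: successors {a, c, f}; ¬p ∨ ◇¬p there: a:F, c:F, f:F. ✗
c: successors {a, c, g}; ¬p ∨ ◇¬p there: a:F, c:F, g:T. ✓
d: successors {c, d}; ¬p ∨ ◇¬p there: c:F, d:T. ✓
f: successors {a, f}; ¬p ∨ ◇¬p there: a:F, f:F. ✗
g: successors {d, f}; ¬p ∨ ◇¬p there: d:T, f:F. ✓
Satisfying worlds: {c, d, g}.
So ◇(¬p ∨ ◇¬p) fails at the other 2 worlds.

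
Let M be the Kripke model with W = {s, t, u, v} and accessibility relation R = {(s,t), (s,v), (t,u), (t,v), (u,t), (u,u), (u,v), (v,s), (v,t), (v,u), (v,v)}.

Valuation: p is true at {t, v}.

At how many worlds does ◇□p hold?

s: successors {t, v}; □p there: t:F, v:F. ✗
t: successors {u, v}; □p there: u:F, v:F. ✗
u: successors {t, u, v}; □p there: t:F, u:F, v:F. ✗
v: successors {s, t, u, v}; □p there: s:T, t:F, u:F, v:F. ✓
Satisfying worlds: {v}.

1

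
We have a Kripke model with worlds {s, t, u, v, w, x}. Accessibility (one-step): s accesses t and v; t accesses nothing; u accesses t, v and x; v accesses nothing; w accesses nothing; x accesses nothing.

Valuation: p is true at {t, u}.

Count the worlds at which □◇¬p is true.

4

s: successors {t, v}; ◇¬p there: t:F, v:F. ✗
t: no successors, so □◇¬p holds vacuously. ✓
u: successors {t, v, x}; ◇¬p there: t:F, v:F, x:F. ✗
v: no successors, so □◇¬p holds vacuously. ✓
w: no successors, so □◇¬p holds vacuously. ✓
x: no successors, so □◇¬p holds vacuously. ✓
Satisfying worlds: {t, v, w, x}.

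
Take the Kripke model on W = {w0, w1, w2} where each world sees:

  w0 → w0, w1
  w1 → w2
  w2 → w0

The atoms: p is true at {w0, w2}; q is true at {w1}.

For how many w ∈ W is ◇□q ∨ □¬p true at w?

0

w0: ◇□q is F, □¬p is F. ✗
w1: ◇□q is F, □¬p is F. ✗
w2: ◇□q is F, □¬p is F. ✗
Satisfying worlds: ∅.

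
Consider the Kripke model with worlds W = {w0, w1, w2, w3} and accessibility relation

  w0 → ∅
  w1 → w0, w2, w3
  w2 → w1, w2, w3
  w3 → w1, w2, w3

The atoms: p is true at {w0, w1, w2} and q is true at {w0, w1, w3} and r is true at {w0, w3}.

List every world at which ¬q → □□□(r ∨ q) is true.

w0: ¬q is F, □□□(r ∨ q) is T. ✓
w1: ¬q is F, □□□(r ∨ q) is F. ✓
w2: ¬q is T, □□□(r ∨ q) is F. ✗
w3: ¬q is F, □□□(r ∨ q) is F. ✓

{w0, w1, w3}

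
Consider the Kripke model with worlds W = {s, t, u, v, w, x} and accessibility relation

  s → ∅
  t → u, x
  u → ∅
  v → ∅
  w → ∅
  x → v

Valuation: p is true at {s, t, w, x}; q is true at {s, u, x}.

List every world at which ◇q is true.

{t}

s: no successors, so ◇q fails. ✗
t: successors {u, x}; q there: u:T, x:T. ✓
u: no successors, so ◇q fails. ✗
v: no successors, so ◇q fails. ✗
w: no successors, so ◇q fails. ✗
x: successors {v}; q there: v:F. ✗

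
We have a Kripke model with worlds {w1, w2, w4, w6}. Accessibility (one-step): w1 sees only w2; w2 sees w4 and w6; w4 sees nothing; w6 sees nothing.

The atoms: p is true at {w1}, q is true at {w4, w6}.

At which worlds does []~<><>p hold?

{w1, w2, w4, w6}

w1: successors {w2}; ~<><>p there: w2:T. ✓
w2: successors {w4, w6}; ~<><>p there: w4:T, w6:T. ✓
w4: no successors, so []~<><>p holds vacuously. ✓
w6: no successors, so []~<><>p holds vacuously. ✓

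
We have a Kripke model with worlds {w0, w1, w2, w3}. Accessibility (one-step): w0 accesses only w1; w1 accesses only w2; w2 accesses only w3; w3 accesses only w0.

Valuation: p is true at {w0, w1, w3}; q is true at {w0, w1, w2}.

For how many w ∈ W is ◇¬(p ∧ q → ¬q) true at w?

w0: successors {w1}; ¬(p ∧ q → ¬q) there: w1:T. ✓
w1: successors {w2}; ¬(p ∧ q → ¬q) there: w2:F. ✗
w2: successors {w3}; ¬(p ∧ q → ¬q) there: w3:F. ✗
w3: successors {w0}; ¬(p ∧ q → ¬q) there: w0:T. ✓
Satisfying worlds: {w0, w3}.

2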